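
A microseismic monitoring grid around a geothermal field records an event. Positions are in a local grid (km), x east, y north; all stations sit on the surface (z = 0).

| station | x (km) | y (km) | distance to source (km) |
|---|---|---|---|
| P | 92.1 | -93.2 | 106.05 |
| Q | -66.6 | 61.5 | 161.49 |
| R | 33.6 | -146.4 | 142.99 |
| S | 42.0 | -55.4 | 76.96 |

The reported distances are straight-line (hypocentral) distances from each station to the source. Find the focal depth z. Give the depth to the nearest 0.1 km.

Each station gives a sphere (x−x_i)² + (y−y_i)² + z² = d_i² (stations at z=0).
Subtracting the P sphere from Q and R: z² cancels, leaving linear equations in x and y:
-317.4 x + 309.4 y = -23783.26
-117.0 x − 106.4 y = -3806.27
Solving: x ≈ 52.996, y ≈ -22.503 km (keep extra digits for the depth step; rounded: 53.0, -22.5).
Then from the P sphere: z² = 106.05² − (x − 92.1)² − (y + 93.2)² with x = 52.996, y = -22.503, so z ≈ 68.698 ≈ 68.7 km.

68.7 km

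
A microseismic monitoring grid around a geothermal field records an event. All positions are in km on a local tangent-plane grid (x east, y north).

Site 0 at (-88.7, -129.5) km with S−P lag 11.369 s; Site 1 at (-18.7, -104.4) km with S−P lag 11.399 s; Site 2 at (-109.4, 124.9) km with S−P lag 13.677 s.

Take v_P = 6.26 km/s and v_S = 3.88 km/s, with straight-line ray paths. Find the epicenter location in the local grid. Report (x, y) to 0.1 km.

Distance from S−P lag: d = Δt · v_P v_S / (v_P − v_S) = Δt · (6.26·3.88)/(6.26−3.88) ≈ 10.2054·Δt.
So d_Site 0 = 116.02, d_Site 1 = 116.33, d_Site 2 = 139.58 km.
Circle about each station: (x + 88.7)² + (y + 129.5)² = 116.02²; (x + 18.7)² + (y + 104.4)² = 116.33²; (x + 109.4)² + (y − 124.9)² = 139.58².
Subtracting the Site 0 equation from the Site 1 and Site 2 equations removes the quadratic terms:
140.0 x + 50.2 y = -13460.92
-41.4 x + 508.8 y = -3091.51
Solving the 2×2 system: x ≈ -91.3, y ≈ -13.5 km.

(-91.3, -13.5)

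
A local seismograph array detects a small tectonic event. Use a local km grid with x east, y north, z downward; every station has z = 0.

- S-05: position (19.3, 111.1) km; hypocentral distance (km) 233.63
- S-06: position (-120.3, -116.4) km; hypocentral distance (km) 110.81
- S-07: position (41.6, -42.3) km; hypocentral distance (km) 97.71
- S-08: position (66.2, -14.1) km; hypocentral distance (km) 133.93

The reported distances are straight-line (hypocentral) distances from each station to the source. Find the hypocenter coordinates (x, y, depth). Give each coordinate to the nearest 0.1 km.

Each station gives a sphere (x−x_i)² + (y−y_i)² + z² = d_i² (stations at z=0).
Subtracting the S-05 sphere from S-06 and S-07: z² cancels, leaving linear equations in x and y:
-279.2 x − 455.0 y = 57609.47
44.6 x − 306.8 y = 35839.88
Solving: x ≈ -12.906, y ≈ -118.695 km (keep extra digits for the depth step; rounded: -12.9, -118.7).
Then from the S-05 sphere: z² = 233.63² − (x − 19.3)² − (y − 111.1)² with x = -12.906, y = -118.695, so z ≈ 27.203 ≈ 27.2 km.
Check against S-08 (with the unrounded solution): distance 133.93 ≈ 133.93 km. ✓

(-12.9, -118.7, 27.2)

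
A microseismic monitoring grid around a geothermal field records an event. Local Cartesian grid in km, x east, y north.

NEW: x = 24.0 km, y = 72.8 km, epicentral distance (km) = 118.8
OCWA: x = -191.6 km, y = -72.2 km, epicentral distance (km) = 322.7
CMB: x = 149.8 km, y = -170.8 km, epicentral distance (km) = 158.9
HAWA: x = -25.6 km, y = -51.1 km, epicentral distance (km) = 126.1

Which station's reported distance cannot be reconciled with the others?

Solve using three stations at a time. Using NEW, CMB, HAWA (subtract circle equations pairwise → linear system) gives (x, y) ≈ (96.8, -21.0).
Distances from that point to each station vs reported:
  NEW: calculated 118.8 vs reported 118.8 → residual 0.0 km
  OCWA: calculated 292.9 vs reported 322.7 → residual 29.8 km
  CMB: calculated 158.9 vs reported 158.9 → residual 0.0 km
  HAWA: calculated 126.1 vs reported 126.1 → residual 0.0 km
NEW, CMB, HAWA are mutually consistent (residuals ≈ 0); OCWA is off by 29.8 km.

OCWA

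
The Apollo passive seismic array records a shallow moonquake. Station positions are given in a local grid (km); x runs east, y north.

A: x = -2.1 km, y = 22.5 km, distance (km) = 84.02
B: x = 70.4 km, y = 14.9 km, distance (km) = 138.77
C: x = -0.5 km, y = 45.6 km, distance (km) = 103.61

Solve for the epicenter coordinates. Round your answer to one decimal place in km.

-56.3 km east, -41.7 km north

Circle about each station: (x + 2.1)² + (y − 22.5)² = 84.02²; (x − 70.4)² + (y − 14.9)² = 138.77²; (x + 0.5)² + (y − 45.6)² = 103.61².
Subtracting the A equation from the B and C equations removes the quadratic terms:
145.0 x − 15.2 y = -7530.24
3.2 x + 46.2 y = -2106.72
Solving the 2×2 system: x ≈ -56.3, y ≈ -41.7 km.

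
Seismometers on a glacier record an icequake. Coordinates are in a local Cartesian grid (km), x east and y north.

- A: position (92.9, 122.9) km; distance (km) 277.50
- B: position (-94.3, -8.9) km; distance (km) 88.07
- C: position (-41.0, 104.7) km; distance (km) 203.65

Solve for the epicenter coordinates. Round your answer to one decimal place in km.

(-78.3, -95.5)

Circle about each station: (x − 92.9)² + (y − 122.9)² = 277.50²; (x + 94.3)² + (y + 8.9)² = 88.07²; (x + 41.0)² + (y − 104.7)² = 203.65².
Subtracting the A equation from the B and C equations removes the quadratic terms:
-374.4 x − 263.6 y = 54486.81
-267.8 x − 36.4 y = 24441.20
Solving the 2×2 system: x ≈ -78.3, y ≈ -95.5 km.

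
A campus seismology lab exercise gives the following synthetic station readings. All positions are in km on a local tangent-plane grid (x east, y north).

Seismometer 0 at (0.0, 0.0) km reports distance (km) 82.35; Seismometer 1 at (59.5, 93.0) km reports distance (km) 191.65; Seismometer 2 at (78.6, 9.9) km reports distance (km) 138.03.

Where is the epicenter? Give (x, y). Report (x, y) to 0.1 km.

Circle about each station: x² + y² = 82.35²; (x − 59.5)² + (y − 93.0)² = 191.65²; (x − 78.6)² + (y − 9.9)² = 138.03².
Subtracting pairs of circle equations eliminates x²+y² and gives linear equations (the radical axes):
119.0 x + 186.0 y = -17758.95
157.2 x + 19.8 y = -5994.79
Solving the 2×2 system: x ≈ -28.4, y ≈ -77.3 km.
Check against Seismometer 0 (with the unrounded x, y): √(x²+y²) = 82.36 ≈ 82.35 km. ✓

(-28.4, -77.3)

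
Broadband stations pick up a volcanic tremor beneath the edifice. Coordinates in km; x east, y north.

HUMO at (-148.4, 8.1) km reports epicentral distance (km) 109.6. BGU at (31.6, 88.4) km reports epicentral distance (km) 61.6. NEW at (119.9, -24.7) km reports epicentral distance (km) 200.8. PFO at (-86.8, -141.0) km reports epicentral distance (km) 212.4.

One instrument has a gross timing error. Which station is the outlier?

Solve using three stations at a time. Using HUMO, NEW, PFO (subtract circle equations pairwise → linear system) gives (x, y) ≈ (-57.5, 69.4).
Distances from that point to each station vs reported:
  HUMO: calculated 109.6 vs reported 109.6 → residual 0.0 km
  BGU: calculated 91.1 vs reported 61.6 → residual 29.5 km
  NEW: calculated 200.8 vs reported 200.8 → residual 0.0 km
  PFO: calculated 212.4 vs reported 212.4 → residual 0.0 km
HUMO, NEW, PFO are mutually consistent (residuals ≈ 0); BGU is off by 29.5 km.

BGU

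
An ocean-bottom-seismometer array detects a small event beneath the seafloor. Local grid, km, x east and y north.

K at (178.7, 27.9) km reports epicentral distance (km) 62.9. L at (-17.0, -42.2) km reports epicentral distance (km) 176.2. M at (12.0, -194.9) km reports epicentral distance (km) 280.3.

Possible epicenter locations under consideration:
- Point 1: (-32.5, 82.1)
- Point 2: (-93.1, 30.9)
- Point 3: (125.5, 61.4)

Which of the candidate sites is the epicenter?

Point 3

For each candidate, compare |candidate − station| to the reported distance:
Point 1: residuals K 155.1, L 50.9, M 0.3 → max 155.1 km
Point 2: residuals K 208.9, L 70.7, M 31.2 → max 208.9 km
Point 3: residuals K 0.0, L 0.0, M 0.0 → max 0.0 km
Only Point 3 has all residuals ≈ 0.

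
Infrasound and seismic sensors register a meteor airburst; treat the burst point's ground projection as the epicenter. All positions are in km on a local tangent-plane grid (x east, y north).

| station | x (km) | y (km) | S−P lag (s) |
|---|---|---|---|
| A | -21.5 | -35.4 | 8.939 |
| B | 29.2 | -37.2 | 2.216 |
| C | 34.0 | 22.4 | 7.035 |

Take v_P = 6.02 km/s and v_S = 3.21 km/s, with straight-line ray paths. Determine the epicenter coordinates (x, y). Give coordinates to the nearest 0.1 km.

Distance from S−P lag: d = Δt · v_P v_S / (v_P − v_S) = Δt · (6.02·3.21)/(6.02−3.21) ≈ 6.8769·Δt.
So d_A = 61.47, d_B = 15.24, d_C = 48.38 km.
Circle about each station: (x + 21.5)² + (y + 35.4)² = 61.47²; (x − 29.2)² + (y + 37.2)² = 15.24²; (x − 34.0)² + (y − 22.4)² = 48.38².
Subtracting the A equation from the B and C equations removes the quadratic terms:
101.4 x − 3.6 y = 4067.37
111.0 x + 115.6 y = 1380.29
Solving the 2×2 system: x ≈ 39.2, y ≈ -25.7 km.

x ≈ 39.2 km, y ≈ -25.7 km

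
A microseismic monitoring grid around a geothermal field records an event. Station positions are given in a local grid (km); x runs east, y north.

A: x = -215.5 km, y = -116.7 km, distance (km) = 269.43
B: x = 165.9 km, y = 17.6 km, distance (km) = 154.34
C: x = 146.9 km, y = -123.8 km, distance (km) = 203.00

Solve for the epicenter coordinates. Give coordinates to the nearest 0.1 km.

x ≈ 11.9 km, y ≈ 27.8 km

Circle about each station: (x + 215.5)² + (y + 116.7)² = 269.43²; (x − 165.9)² + (y − 17.6)² = 154.34²; (x − 146.9)² + (y + 123.8)² = 203.00².
Subtracting the A equation from the B and C equations removes the quadratic terms:
762.8 x + 268.6 y = 16545.12
724.8 x − 14.2 y = 8230.43
Solving the 2×2 system: x ≈ 11.9, y ≈ 27.8 km.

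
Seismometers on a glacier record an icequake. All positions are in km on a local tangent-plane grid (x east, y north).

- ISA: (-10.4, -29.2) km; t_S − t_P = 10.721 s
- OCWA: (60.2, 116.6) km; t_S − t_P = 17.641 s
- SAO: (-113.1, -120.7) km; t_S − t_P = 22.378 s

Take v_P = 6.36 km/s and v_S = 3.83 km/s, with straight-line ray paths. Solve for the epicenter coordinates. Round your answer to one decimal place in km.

Distance from S−P lag: d = Δt · v_P v_S / (v_P − v_S) = Δt · (6.36·3.83)/(6.36−3.83) ≈ 9.6280·Δt.
So d_ISA = 103.22, d_OCWA = 169.85, d_SAO = 215.46 km.
Circle about each station: (x + 10.4)² + (y + 29.2)² = 103.22²; (x − 60.2)² + (y − 116.6)² = 169.85²; (x + 113.1)² + (y + 120.7)² = 215.46².
Subtracting the ISA equation from the OCWA and SAO equations removes the quadratic terms:
141.2 x + 291.6 y = -1935.85
-205.4 x − 183.0 y = -9369.34
Solving the 2×2 system: x ≈ 90.6, y ≈ -50.5 km.
Check against ISA (with the unrounded x, y): √((x + 10.4)²+(y + 29.2)²) = 103.25 ≈ 103.22 km. ✓

x ≈ 90.6 km, y ≈ -50.5 km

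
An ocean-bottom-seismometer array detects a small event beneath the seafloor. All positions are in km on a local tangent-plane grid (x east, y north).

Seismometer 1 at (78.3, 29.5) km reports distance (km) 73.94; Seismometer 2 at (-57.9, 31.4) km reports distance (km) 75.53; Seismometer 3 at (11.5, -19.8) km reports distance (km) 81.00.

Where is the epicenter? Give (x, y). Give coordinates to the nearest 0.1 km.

(11.5, 61.2)

Circle about each station: (x − 78.3)² + (y − 29.5)² = 73.94²; (x + 57.9)² + (y − 31.4)² = 75.53²; (x − 11.5)² + (y + 19.8)² = 81.00².
Subtracting the Seismometer 1 equation from the Seismometer 2 and Seismometer 3 equations removes the quadratic terms:
-272.4 x + 3.8 y = -2900.43
-133.6 x − 98.6 y = -7570.73
Solving the 2×2 system: x ≈ 11.5, y ≈ 61.2 km.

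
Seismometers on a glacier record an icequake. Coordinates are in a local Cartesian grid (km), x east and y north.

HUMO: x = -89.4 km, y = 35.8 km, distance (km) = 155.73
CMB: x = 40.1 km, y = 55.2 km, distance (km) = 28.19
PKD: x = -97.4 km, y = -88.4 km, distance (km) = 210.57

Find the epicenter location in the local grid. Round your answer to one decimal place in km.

(66.1, 44.3)

Circle about each station: (x + 89.4)² + (y − 35.8)² = 155.73²; (x − 40.1)² + (y − 55.2)² = 28.19²; (x + 97.4)² + (y + 88.4)² = 210.57².
Subtracting the HUMO equation from the CMB and PKD equations removes the quadratic terms:
259.0 x + 38.8 y = 18838.21
-16.0 x − 248.4 y = -12060.57
Solving the 2×2 system: x ≈ 66.1, y ≈ 44.3 km.
Check against HUMO (with the unrounded x, y): √((x + 89.4)²+(y − 35.8)²) = 155.73 ≈ 155.73 km. ✓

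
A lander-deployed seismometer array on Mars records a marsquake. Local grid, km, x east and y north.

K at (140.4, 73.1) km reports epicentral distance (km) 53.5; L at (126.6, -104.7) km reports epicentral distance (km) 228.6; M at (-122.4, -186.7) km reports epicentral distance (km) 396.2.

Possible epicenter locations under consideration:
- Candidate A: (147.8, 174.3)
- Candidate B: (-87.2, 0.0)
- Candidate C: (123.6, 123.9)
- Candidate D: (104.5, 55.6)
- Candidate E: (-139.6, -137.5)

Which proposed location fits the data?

For each candidate, compare |candidate − station| to the reported distance:
Candidate A: residuals K 48.0, L 51.2, M 54.7 → max 54.7 km
Candidate B: residuals K 185.6, L 9.5, M 206.2 → max 206.2 km
Candidate C: residuals K 0.0, L 0.0, M 0.0 → max 0.0 km
Candidate D: residuals K 13.6, L 66.8, M 64.2 → max 66.8 km
Candidate E: residuals K 296.9, L 39.6, M 344.1 → max 344.1 km
Only Candidate C has all residuals ≈ 0.

Candidate C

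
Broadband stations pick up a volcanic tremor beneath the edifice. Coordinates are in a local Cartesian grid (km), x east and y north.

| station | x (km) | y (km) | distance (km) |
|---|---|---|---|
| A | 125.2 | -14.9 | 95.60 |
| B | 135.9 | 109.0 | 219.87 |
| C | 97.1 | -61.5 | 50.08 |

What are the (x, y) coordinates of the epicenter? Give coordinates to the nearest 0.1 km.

(111.4, -109.5)

Circle about each station: (x − 125.2)² + (y + 14.9)² = 95.60²; (x − 135.9)² + (y − 109.0)² = 219.87²; (x − 97.1)² + (y + 61.5)² = 50.08².
Subtracting pairs of circle equations eliminates x²+y² and gives linear equations (the radical axes):
21.4 x + 247.8 y = -24750.70
-56.2 x − 93.2 y = 3944.96
Solving the 2×2 system: x ≈ 111.4, y ≈ -109.5 km.
Check against A (with the unrounded x, y): √((x − 125.2)²+(y + 14.9)²) = 95.60 ≈ 95.60 km. ✓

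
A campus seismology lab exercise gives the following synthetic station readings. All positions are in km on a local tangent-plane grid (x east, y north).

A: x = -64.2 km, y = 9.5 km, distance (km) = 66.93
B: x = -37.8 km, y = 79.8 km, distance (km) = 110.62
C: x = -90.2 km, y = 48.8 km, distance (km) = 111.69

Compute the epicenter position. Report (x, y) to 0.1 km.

x ≈ -7.9 km, y ≈ -26.7 km

Circle about each station: (x + 64.2)² + (y − 9.5)² = 66.93²; (x + 37.8)² + (y − 79.8)² = 110.62²; (x + 90.2)² + (y − 48.8)² = 111.69².
Subtracting the A equation from the B and C equations removes the quadratic terms:
52.8 x + 140.6 y = -4172.17
-52.0 x + 78.6 y = -1689.44
Solving the 2×2 system: x ≈ -7.9, y ≈ -26.7 km.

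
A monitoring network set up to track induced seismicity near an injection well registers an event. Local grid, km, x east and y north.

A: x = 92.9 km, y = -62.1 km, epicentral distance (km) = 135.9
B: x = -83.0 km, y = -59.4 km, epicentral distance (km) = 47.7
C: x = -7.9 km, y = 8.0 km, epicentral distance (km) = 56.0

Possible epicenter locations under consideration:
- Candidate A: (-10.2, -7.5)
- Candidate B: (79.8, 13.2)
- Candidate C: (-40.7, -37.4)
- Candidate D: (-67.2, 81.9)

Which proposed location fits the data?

For each candidate, compare |candidate − station| to the reported distance:
Candidate A: residuals A 19.2, B 41.7, C 40.3 → max 41.7 km
Candidate B: residuals A 59.5, B 130.6, C 31.9 → max 130.6 km
Candidate C: residuals A 0.0, B 0.0, C 0.0 → max 0.0 km
Candidate D: residuals A 79.4, B 94.5, C 38.8 → max 94.5 km
Only Candidate C has all residuals ≈ 0.

Candidate C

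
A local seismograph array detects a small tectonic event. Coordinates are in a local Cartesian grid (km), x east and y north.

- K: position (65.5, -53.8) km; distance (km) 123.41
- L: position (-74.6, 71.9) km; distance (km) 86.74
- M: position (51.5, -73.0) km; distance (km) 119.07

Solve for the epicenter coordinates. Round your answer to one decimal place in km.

x ≈ -50.4 km, y ≈ -11.4 km

Circle about each station: (x − 65.5)² + (y + 53.8)² = 123.41²; (x + 74.6)² + (y − 71.9)² = 86.74²; (x − 51.5)² + (y + 73.0)² = 119.07².
Subtracting pairs of circle equations eliminates x²+y² and gives linear equations (the radical axes):
-280.2 x + 251.4 y = 11256.28
-28.0 x − 38.4 y = 1848.92
Solving the 2×2 system: x ≈ -50.4, y ≈ -11.4 km.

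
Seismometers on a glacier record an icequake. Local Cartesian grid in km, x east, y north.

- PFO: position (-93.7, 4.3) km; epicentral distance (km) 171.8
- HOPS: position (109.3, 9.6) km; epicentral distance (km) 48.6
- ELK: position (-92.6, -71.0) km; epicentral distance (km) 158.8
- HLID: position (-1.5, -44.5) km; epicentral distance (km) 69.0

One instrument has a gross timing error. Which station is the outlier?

HOPS

Solve using three stations at a time. Using PFO, ELK, HLID (subtract circle equations pairwise → linear system) gives (x, y) ≈ (65.8, -59.6).
Distances from that point to each station vs reported:
  PFO: calculated 171.8 vs reported 171.8 → residual 0.0 km
  HOPS: calculated 81.7 vs reported 48.6 → residual 33.1 km
  ELK: calculated 158.8 vs reported 158.8 → residual 0.0 km
  HLID: calculated 68.9 vs reported 69.0 → residual 0.1 km
PFO, ELK, HLID are mutually consistent (residuals ≈ 0); HOPS is off by 33.1 km.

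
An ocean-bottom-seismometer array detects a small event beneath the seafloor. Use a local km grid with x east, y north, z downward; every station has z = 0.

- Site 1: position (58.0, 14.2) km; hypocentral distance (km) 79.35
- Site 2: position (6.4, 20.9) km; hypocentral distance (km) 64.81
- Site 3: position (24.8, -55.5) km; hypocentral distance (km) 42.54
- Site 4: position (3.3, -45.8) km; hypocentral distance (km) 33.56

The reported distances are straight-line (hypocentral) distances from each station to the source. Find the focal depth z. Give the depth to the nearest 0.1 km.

Each station gives a sphere (x−x_i)² + (y−y_i)² + z² = d_i² (stations at z=0).
Subtracting the Site 1 sphere from Site 2 and Site 3: z² cancels, leaving linear equations in x and y:
-103.2 x + 13.4 y = -991.78
-66.4 x − 139.4 y = 4616.42
Solving: x ≈ 5.001, y ≈ -35.498 km (keep extra digits for the depth step; rounded: 5.0, -35.5).
Then from the Site 1 sphere: z² = 79.35² − (x − 58.0)² − (y − 14.2)² with x = 5.001, y = -35.498, so z ≈ 31.900 ≈ 31.9 km.

31.9 km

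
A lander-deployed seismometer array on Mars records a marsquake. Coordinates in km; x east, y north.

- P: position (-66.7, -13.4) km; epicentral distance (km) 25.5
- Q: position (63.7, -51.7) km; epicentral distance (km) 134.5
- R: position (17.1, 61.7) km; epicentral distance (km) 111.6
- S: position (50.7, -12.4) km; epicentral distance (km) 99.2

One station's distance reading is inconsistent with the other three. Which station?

Solve using three stations at a time. Using P, R, S (subtract circle equations pairwise → linear system) gives (x, y) ≈ (-47.0, -29.7).
Distances from that point to each station vs reported:
  P: calculated 25.6 vs reported 25.5 → residual 0.1 km
  Q: calculated 112.9 vs reported 134.5 → residual 21.6 km
  R: calculated 111.6 vs reported 111.6 → residual 0.0 km
  S: calculated 99.2 vs reported 99.2 → residual 0.0 km
P, R, S are mutually consistent (residuals ≈ 0); Q is off by 21.6 km.

Q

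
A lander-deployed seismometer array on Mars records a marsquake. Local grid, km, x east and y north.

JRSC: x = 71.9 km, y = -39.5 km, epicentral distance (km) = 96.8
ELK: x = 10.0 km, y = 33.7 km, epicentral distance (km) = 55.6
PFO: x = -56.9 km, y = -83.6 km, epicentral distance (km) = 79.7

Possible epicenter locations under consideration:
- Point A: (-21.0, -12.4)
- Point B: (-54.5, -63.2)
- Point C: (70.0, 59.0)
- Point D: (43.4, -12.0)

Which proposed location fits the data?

Point A

For each candidate, compare |candidate − station| to the reported distance:
Point A: residuals JRSC 0.0, ELK 0.0, PFO 0.0 → max 0.0 km
Point B: residuals JRSC 31.8, ELK 60.8, PFO 59.2 → max 60.8 km
Point C: residuals JRSC 1.7, ELK 9.5, PFO 111.2 → max 111.2 km
Point D: residuals JRSC 57.2, ELK 1.0, PFO 43.5 → max 57.2 km
Only Point A has all residuals ≈ 0.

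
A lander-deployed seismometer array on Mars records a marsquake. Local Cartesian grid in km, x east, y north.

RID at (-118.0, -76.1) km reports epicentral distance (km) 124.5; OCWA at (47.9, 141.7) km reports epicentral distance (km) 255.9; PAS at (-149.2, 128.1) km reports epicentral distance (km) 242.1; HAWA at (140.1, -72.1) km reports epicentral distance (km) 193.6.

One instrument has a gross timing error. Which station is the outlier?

Solve using three stations at a time. Using OCWA, PAS, HAWA (subtract circle equations pairwise → linear system) gives (x, y) ≈ (-52.3, -93.8).
Distances from that point to each station vs reported:
  RID: calculated 68.0 vs reported 124.5 → residual 56.5 km
  OCWA: calculated 255.9 vs reported 255.9 → residual 0.0 km
  PAS: calculated 242.1 vs reported 242.1 → residual 0.0 km
  HAWA: calculated 193.6 vs reported 193.6 → residual 0.0 km
OCWA, PAS, HAWA are mutually consistent (residuals ≈ 0); RID is off by 56.5 km.

RID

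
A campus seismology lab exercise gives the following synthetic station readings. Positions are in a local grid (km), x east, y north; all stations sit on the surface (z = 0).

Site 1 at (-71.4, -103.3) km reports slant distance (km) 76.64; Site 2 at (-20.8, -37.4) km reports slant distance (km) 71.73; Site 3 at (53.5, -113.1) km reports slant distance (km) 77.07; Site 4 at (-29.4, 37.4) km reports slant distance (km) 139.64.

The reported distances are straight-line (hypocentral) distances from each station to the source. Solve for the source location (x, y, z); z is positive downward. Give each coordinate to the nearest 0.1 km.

(-8.1, -94.0, 42.2)

Each station gives a sphere (x−x_i)² + (y−y_i)² + z² = d_i² (stations at z=0).
Subtracting the Site 1 sphere from Site 2 and Site 3: z² cancels, leaving linear equations in x and y:
101.2 x + 131.8 y = -13208.95
249.8 x − 19.6 y = -181.09
Solving: x ≈ -8.100, y ≈ -94.000 km (keep extra digits for the depth step; rounded: -8.1, -94.0).
Then from the Site 1 sphere: z² = 76.64² − (x + 71.4)² − (y + 103.3)² with x = -8.100, y = -94.000, so z ≈ 42.194 ≈ 42.2 km.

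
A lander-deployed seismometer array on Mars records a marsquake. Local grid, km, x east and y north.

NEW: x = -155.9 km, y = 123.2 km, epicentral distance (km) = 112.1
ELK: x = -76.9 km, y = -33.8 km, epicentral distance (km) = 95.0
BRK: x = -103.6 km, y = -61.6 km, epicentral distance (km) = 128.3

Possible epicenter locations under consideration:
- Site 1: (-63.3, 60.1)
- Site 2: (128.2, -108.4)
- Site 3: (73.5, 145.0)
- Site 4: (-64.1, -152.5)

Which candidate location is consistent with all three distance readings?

For each candidate, compare |candidate − station| to the reported distance:
Site 1: residuals NEW 0.0, ELK 0.1, BRK 0.1 → max 0.1 km
Site 2: residuals NEW 254.4, ELK 123.2, BRK 108.2 → max 254.4 km
Site 3: residuals NEW 118.3, ELK 138.6, BRK 143.8 → max 143.8 km
Site 4: residuals NEW 178.5, ELK 24.4, BRK 29.2 → max 178.5 km
Only Site 1 has all residuals ≈ 0.

Site 1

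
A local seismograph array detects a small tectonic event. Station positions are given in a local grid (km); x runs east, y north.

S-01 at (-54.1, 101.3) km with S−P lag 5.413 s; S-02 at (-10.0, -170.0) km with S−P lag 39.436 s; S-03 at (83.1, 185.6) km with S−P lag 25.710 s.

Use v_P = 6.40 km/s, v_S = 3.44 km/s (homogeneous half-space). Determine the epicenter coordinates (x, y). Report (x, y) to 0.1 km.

x ≈ -93.1 km, y ≈ 111.3 km

Distance from S−P lag: d = Δt · v_P v_S / (v_P − v_S) = Δt · (6.40·3.44)/(6.40−3.44) ≈ 7.4378·Δt.
So d_S-01 = 40.26, d_S-02 = 293.32, d_S-03 = 191.23 km.
Circle about each station: (x + 54.1)² + (y − 101.3)² = 40.26²; (x + 10.0)² + (y + 170.0)² = 293.32²; (x − 83.1)² + (y − 185.6)² = 191.23².
Subtracting the S-01 equation from the S-02 and S-03 equations removes the quadratic terms:
88.2 x − 542.6 y = -68604.25
274.4 x + 168.6 y = -6783.58
Solving the 2×2 system: x ≈ -93.1, y ≈ 111.3 km.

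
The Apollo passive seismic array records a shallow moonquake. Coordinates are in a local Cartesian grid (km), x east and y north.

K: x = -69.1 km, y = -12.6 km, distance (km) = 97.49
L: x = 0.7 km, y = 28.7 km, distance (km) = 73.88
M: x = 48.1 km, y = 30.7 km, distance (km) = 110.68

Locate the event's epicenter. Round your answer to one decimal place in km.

-49.5 km east, 82.9 km north

Circle about each station: (x + 69.1)² + (y + 12.6)² = 97.49²; (x − 0.7)² + (y − 28.7)² = 73.88²; (x − 48.1)² + (y − 30.7)² = 110.68².
Subtracting the K equation from the L and M equations removes the quadratic terms:
139.6 x + 82.6 y = -63.34
234.4 x + 86.6 y = -4423.23
Solving the 2×2 system: x ≈ -49.5, y ≈ 82.9 km.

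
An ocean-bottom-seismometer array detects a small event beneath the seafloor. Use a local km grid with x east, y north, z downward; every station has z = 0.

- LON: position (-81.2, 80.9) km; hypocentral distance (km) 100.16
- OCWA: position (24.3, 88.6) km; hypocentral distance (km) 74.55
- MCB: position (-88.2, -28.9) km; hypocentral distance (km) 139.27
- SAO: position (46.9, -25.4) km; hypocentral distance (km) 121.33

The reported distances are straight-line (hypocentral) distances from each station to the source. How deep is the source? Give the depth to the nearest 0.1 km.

Each station gives a sphere (x−x_i)² + (y−y_i)² + z² = d_i² (stations at z=0).
Subtracting the LON sphere from OCWA and MCB: z² cancels, leaving linear equations in x and y:
211.0 x + 15.4 y = -223.48
-14.0 x − 219.6 y = -13887.91
Solving: x ≈ -5.701, y ≈ 63.605 km (keep extra digits for the depth step; rounded: -5.7, 63.6).
Then from the LON sphere: z² = 100.16² − (x + 81.2)² − (y − 80.9)² with x = -5.701, y = 63.605, so z ≈ 63.504 ≈ 63.5 km.

depth ≈ 63.5 km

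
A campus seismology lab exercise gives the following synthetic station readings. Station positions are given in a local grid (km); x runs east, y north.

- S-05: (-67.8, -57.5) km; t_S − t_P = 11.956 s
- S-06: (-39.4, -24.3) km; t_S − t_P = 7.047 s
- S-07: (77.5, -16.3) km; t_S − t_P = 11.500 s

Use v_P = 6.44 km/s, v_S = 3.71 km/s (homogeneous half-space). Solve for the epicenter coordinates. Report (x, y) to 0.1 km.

(-11.5, 30.7)

Distance from S−P lag: d = Δt · v_P v_S / (v_P − v_S) = Δt · (6.44·3.71)/(6.44−3.71) ≈ 8.7518·Δt.
So d_S-05 = 104.64, d_S-06 = 61.67, d_S-07 = 100.65 km.
Circle about each station: (x + 67.8)² + (y + 57.5)² = 104.64²; (x + 39.4)² + (y + 24.3)² = 61.67²; (x − 77.5)² + (y + 16.3)² = 100.65².
Subtracting the S-05 equation from the S-06 and S-07 equations removes the quadratic terms:
56.8 x + 66.4 y = 1386.10
290.6 x + 82.4 y = -812.04
Solving the 2×2 system: x ≈ -11.5, y ≈ 30.7 km.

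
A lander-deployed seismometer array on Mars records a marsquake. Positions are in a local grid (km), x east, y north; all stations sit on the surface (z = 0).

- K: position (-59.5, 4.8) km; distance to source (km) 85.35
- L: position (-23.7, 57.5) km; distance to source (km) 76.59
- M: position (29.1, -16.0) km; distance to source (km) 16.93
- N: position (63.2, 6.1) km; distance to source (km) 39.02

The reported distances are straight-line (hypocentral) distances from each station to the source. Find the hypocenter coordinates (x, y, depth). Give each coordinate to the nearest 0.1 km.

(25.4, -0.9, 6.7)

Each station gives a sphere (x−x_i)² + (y−y_i)² + z² = d_i² (stations at z=0).
Subtracting the K sphere from L and M: z² cancels, leaving linear equations in x and y:
71.6 x + 105.4 y = 1723.24
177.2 x − 41.6 y = 4537.52
Solving: x ≈ 25.395, y ≈ -0.902 km (keep extra digits for the depth step; rounded: 25.4, -0.9).
Then from the K sphere: z² = 85.35² − (x + 59.5)² − (y − 4.8)² with x = 25.395, y = -0.902, so z ≈ 6.704 ≈ 6.7 km.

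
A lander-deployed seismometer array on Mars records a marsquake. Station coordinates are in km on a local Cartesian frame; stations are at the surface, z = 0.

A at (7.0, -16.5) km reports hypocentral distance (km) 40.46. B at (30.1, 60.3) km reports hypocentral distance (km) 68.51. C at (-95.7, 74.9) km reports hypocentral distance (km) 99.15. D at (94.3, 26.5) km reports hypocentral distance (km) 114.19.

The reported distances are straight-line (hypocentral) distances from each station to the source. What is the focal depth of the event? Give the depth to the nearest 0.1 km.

Each station gives a sphere (x−x_i)² + (y−y_i)² + z² = d_i² (stations at z=0).
Subtracting the A sphere from B and C: z² cancels, leaving linear equations in x and y:
46.2 x + 153.6 y = 1164.24
-205.4 x + 182.8 y = 6253.54
Solving: x ≈ -18.695, y ≈ 13.203 km (keep extra digits for the depth step; rounded: -18.7, 13.2).
Then from the A sphere: z² = 40.46² − (x − 7.0)² − (y + 16.5)² with x = -18.695, y = 13.203, so z ≈ 9.722 ≈ 9.7 km.
Check against D (with the unrounded solution): distance 114.19 ≈ 114.19 km. ✓

z ≈ 9.7 km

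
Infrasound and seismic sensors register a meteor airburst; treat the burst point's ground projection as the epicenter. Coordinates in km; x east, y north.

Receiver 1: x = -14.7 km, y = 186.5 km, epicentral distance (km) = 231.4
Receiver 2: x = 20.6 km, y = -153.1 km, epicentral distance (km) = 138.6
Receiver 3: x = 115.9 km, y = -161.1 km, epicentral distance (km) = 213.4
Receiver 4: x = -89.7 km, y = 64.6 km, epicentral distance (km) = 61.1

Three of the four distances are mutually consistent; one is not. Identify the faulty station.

Solve using three stations at a time. Using Receiver 1, Receiver 2, Receiver 3 (subtract circle equations pairwise → linear system) gives (x, y) ≈ (-60.1, -40.4).
Distances from that point to each station vs reported:
  Receiver 1: calculated 231.4 vs reported 231.4 → residual 0.0 km
  Receiver 2: calculated 138.6 vs reported 138.6 → residual 0.0 km
  Receiver 3: calculated 213.4 vs reported 213.4 → residual 0.0 km
  Receiver 4: calculated 109.1 vs reported 61.1 → residual 48.0 km
Receiver 1, Receiver 2, Receiver 3 are mutually consistent (residuals ≈ 0); Receiver 4 is off by 48.0 km.

Receiver 4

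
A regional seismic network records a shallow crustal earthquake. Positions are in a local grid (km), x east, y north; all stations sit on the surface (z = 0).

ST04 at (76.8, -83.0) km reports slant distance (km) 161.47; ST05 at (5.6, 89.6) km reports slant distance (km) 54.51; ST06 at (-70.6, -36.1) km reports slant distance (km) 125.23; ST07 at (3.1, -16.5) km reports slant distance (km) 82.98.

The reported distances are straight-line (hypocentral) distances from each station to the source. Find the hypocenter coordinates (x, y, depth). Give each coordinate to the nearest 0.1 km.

Each station gives a sphere (x−x_i)² + (y−y_i)² + z² = d_i² (stations at z=0).
Subtracting the ST04 sphere from ST05 and ST06: z² cancels, leaving linear equations in x and y:
-142.4 x + 345.2 y = 18373.50
-294.8 x + 93.8 y = 3890.34
Solving: x ≈ 4.304, y ≈ 55.001 km (keep extra digits for the depth step; rounded: 4.3, 55.0).
Then from the ST04 sphere: z² = 161.47² − (x − 76.8)² − (y + 83.0)² with x = 4.304, y = 55.001, so z ≈ 42.102 ≈ 42.1 km.
Check against ST07 (with the unrounded solution): distance 82.98 ≈ 82.98 km. ✓

(4.3, 55.0, 42.1)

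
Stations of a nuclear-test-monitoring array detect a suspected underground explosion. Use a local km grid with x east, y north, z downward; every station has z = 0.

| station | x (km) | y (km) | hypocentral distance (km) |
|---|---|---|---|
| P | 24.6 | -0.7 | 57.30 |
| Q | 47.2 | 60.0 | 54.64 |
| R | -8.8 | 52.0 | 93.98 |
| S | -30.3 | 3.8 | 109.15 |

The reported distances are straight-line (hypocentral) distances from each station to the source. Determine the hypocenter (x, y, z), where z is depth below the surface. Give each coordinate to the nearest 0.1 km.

Each station gives a sphere (x−x_i)² + (y−y_i)² + z² = d_i² (stations at z=0).
Subtracting the P sphere from Q and R: z² cancels, leaving linear equations in x and y:
45.2 x + 121.4 y = 5519.95
-66.8 x + 105.4 y = -3373.16
Solving: x ≈ 77.003, y ≈ 16.799 km (keep extra digits for the depth step; rounded: 77.0, 16.8).
Then from the P sphere: z² = 57.30² − (x − 24.6)² − (y + 0.7)² with x = 77.003, y = 16.799, so z ≈ 15.199 ≈ 15.2 km.
Check against S (with the unrounded solution): distance 109.15 ≈ 109.15 km. ✓

x ≈ 77.0 km, y ≈ 16.8 km, depth ≈ 15.2 km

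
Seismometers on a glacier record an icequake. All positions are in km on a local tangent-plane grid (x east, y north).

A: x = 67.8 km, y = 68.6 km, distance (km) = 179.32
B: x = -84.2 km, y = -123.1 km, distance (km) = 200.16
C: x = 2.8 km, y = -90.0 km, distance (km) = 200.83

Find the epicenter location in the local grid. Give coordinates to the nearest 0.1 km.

x ≈ -111.4 km, y ≈ 75.2 km

Circle about each station: (x − 67.8)² + (y − 68.6)² = 179.32²; (x + 84.2)² + (y + 123.1)² = 200.16²; (x − 2.8)² + (y + 90.0)² = 200.83².
Subtracting the A equation from the B and C equations removes the quadratic terms:
-304.0 x − 383.4 y = 5032.09
-130.0 x − 317.2 y = -9371.99
Solving the 2×2 system: x ≈ -111.4, y ≈ 75.2 km.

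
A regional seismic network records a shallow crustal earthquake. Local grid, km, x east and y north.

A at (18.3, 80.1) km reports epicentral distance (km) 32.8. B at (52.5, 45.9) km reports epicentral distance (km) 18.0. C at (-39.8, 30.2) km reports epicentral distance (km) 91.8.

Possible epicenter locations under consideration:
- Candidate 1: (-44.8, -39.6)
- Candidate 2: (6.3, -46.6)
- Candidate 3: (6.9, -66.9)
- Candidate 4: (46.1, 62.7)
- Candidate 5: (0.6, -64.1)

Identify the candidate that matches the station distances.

For each candidate, compare |candidate − station| to the reported distance:
Candidate 1: residuals A 102.5, B 111.5, C 21.8 → max 111.5 km
Candidate 2: residuals A 94.5, B 85.4, C 2.2 → max 94.5 km
Candidate 3: residuals A 114.6, B 103.7, C 15.9 → max 114.6 km
Candidate 4: residuals A 0.0, B 0.0, C 0.0 → max 0.0 km
Candidate 5: residuals A 112.5, B 103.6, C 10.8 → max 112.5 km
Only Candidate 4 has all residuals ≈ 0.

Candidate 4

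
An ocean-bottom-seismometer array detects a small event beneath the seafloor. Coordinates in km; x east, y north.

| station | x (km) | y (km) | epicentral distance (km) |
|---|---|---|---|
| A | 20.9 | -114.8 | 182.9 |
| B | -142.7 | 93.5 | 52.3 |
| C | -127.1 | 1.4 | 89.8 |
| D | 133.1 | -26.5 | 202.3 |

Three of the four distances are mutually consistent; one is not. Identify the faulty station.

Solve using three stations at a time. Using A, C, D (subtract circle equations pairwise → linear system) gives (x, y) ≈ (-53.2, 52.4).
Distances from that point to each station vs reported:
  A: calculated 182.9 vs reported 182.9 → residual 0.0 km
  B: calculated 98.5 vs reported 52.3 → residual 46.2 km
  C: calculated 89.8 vs reported 89.8 → residual 0.0 km
  D: calculated 202.3 vs reported 202.3 → residual 0.0 km
A, C, D are mutually consistent (residuals ≈ 0); B is off by 46.2 km.

B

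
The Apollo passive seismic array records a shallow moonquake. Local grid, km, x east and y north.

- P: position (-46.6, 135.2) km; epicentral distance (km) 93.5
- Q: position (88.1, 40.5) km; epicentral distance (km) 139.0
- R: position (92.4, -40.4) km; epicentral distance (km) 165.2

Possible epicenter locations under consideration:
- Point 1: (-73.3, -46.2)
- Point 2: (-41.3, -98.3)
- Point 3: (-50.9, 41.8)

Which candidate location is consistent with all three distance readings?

For each candidate, compare |candidate − station| to the reported distance:
Point 1: residuals P 89.9, Q 44.2, R 0.6 → max 89.9 km
Point 2: residuals P 140.1, Q 50.8, R 19.5 → max 140.1 km
Point 3: residuals P 0.0, Q 0.0, R 0.0 → max 0.0 km
Only Point 3 has all residuals ≈ 0.

Point 3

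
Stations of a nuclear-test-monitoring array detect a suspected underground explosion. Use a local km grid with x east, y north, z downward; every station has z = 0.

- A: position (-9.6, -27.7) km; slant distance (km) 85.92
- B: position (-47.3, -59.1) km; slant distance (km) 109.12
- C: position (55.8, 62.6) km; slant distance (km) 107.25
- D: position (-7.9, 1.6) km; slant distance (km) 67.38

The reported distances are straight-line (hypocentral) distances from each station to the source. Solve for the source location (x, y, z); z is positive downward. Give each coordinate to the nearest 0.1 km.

x ≈ -35.4 km, y ≈ 37.0 km, depth ≈ 50.3 km

Each station gives a sphere (x−x_i)² + (y−y_i)² + z² = d_i² (stations at z=0).
Subtracting the A sphere from B and C: z² cancels, leaving linear equations in x and y:
-75.4 x − 62.8 y = 345.72
130.8 x + 180.6 y = 2052.63
Solving: x ≈ -35.414, y ≈ 37.014 km (keep extra digits for the depth step; rounded: -35.4, 37.0).
Then from the A sphere: z² = 85.92² − (x + 9.6)² − (y + 27.7)² with x = -35.414, y = 37.014, so z ≈ 50.279 ≈ 50.3 km.
Check against D (with the unrounded solution): distance 67.37 ≈ 67.38 km. ✓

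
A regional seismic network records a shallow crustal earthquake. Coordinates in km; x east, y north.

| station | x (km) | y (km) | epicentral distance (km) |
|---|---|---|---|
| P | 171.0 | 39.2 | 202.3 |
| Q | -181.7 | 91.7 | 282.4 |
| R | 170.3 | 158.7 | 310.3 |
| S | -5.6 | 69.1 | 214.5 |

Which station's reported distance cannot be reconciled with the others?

Q

Solve using three stations at a time. Using P, R, S (subtract circle equations pairwise → linear system) gives (x, y) ≈ (65.4, -133.3).
Distances from that point to each station vs reported:
  P: calculated 202.3 vs reported 202.3 → residual 0.0 km
  Q: calculated 334.2 vs reported 282.4 → residual 51.8 km
  R: calculated 310.3 vs reported 310.3 → residual 0.0 km
  S: calculated 214.5 vs reported 214.5 → residual 0.0 km
P, R, S are mutually consistent (residuals ≈ 0); Q is off by 51.8 km.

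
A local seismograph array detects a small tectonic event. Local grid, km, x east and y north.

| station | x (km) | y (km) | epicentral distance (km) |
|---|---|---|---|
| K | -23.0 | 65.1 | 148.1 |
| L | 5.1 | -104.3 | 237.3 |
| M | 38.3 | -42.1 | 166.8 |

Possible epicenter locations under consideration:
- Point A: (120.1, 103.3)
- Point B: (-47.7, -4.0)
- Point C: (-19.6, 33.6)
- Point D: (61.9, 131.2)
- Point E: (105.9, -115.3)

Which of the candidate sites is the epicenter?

Point A

For each candidate, compare |candidate − station| to the reported distance:
Point A: residuals K 0.0, L 0.0, M 0.0 → max 0.0 km
Point B: residuals K 74.7, L 124.0, M 72.7 → max 124.0 km
Point C: residuals K 116.4, L 97.2, M 71.5 → max 116.4 km
Point D: residuals K 40.5, L 5.0, M 8.1 → max 40.5 km
Point E: residuals K 73.6, L 135.9, M 67.2 → max 135.9 km
Only Point A has all residuals ≈ 0.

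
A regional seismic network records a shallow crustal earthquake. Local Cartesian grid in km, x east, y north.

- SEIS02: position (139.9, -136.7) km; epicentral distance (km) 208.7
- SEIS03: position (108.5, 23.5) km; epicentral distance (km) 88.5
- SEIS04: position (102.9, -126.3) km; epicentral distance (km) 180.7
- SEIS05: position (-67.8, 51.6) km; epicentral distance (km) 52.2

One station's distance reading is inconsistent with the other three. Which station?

SEIS05

Solve using three stations at a time. Using SEIS02, SEIS03, SEIS04 (subtract circle equations pairwise → linear system) gives (x, y) ≈ (20.8, 34.6).
Distances from that point to each station vs reported:
  SEIS02: calculated 208.7 vs reported 208.7 → residual 0.0 km
  SEIS03: calculated 88.4 vs reported 88.5 → residual 0.1 km
  SEIS04: calculated 180.7 vs reported 180.7 → residual 0.0 km
  SEIS05: calculated 90.2 vs reported 52.2 → residual 38.0 km
SEIS02, SEIS03, SEIS04 are mutually consistent (residuals ≈ 0); SEIS05 is off by 38.0 km.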